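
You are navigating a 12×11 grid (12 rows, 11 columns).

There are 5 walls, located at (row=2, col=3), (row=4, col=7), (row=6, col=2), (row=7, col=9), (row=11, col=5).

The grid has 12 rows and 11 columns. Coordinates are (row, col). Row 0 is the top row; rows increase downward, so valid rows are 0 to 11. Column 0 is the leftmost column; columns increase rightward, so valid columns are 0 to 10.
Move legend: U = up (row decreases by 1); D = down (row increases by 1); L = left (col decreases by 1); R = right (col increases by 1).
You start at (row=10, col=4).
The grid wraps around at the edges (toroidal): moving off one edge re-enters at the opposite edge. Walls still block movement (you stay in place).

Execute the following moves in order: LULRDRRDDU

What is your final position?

Answer: Final position: (row=9, col=5)

Derivation:
Start: (row=10, col=4)
  L (left): (row=10, col=4) -> (row=10, col=3)
  U (up): (row=10, col=3) -> (row=9, col=3)
  L (left): (row=9, col=3) -> (row=9, col=2)
  R (right): (row=9, col=2) -> (row=9, col=3)
  D (down): (row=9, col=3) -> (row=10, col=3)
  R (right): (row=10, col=3) -> (row=10, col=4)
  R (right): (row=10, col=4) -> (row=10, col=5)
  D (down): blocked, stay at (row=10, col=5)
  D (down): blocked, stay at (row=10, col=5)
  U (up): (row=10, col=5) -> (row=9, col=5)
Final: (row=9, col=5)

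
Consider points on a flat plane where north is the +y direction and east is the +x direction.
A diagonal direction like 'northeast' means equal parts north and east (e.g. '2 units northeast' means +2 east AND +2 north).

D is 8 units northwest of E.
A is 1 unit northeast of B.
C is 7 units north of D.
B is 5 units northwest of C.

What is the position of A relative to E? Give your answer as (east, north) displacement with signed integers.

Answer: A is at (east=-12, north=21) relative to E.

Derivation:
Place E at the origin (east=0, north=0).
  D is 8 units northwest of E: delta (east=-8, north=+8); D at (east=-8, north=8).
  C is 7 units north of D: delta (east=+0, north=+7); C at (east=-8, north=15).
  B is 5 units northwest of C: delta (east=-5, north=+5); B at (east=-13, north=20).
  A is 1 unit northeast of B: delta (east=+1, north=+1); A at (east=-12, north=21).
Therefore A relative to E: (east=-12, north=21).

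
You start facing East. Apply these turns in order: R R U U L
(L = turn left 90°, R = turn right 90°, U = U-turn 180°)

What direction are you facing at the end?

Start: East
  R (right (90° clockwise)) -> South
  R (right (90° clockwise)) -> West
  U (U-turn (180°)) -> East
  U (U-turn (180°)) -> West
  L (left (90° counter-clockwise)) -> South
Final: South

Answer: Final heading: South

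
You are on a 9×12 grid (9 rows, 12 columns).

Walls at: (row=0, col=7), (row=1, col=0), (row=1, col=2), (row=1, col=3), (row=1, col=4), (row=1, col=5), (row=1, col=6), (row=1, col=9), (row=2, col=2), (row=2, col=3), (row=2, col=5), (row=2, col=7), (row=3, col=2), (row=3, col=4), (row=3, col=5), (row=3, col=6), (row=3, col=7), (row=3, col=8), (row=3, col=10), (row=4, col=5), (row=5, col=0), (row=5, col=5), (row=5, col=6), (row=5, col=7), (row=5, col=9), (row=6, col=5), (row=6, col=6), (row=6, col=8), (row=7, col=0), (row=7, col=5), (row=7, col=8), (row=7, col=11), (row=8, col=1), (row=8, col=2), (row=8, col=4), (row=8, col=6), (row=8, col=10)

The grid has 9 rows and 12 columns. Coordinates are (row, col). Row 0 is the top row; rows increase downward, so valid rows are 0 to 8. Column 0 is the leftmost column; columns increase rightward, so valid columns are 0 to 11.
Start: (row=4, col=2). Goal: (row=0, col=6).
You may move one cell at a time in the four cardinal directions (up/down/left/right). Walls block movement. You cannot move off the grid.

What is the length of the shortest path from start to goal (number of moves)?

BFS from (row=4, col=2) until reaching (row=0, col=6):
  Distance 0: (row=4, col=2)
  Distance 1: (row=4, col=1), (row=4, col=3), (row=5, col=2)
  Distance 2: (row=3, col=1), (row=3, col=3), (row=4, col=0), (row=4, col=4), (row=5, col=1), (row=5, col=3), (row=6, col=2)
  Distance 3: (row=2, col=1), (row=3, col=0), (row=5, col=4), (row=6, col=1), (row=6, col=3), (row=7, col=2)
  Distance 4: (row=1, col=1), (row=2, col=0), (row=6, col=0), (row=6, col=4), (row=7, col=1), (row=7, col=3)
  Distance 5: (row=0, col=1), (row=7, col=4), (row=8, col=3)
  Distance 6: (row=0, col=0), (row=0, col=2)
  Distance 7: (row=0, col=3)
  Distance 8: (row=0, col=4)
  Distance 9: (row=0, col=5)
  Distance 10: (row=0, col=6)  <- goal reached here
One shortest path (10 moves): (row=4, col=2) -> (row=4, col=1) -> (row=3, col=1) -> (row=2, col=1) -> (row=1, col=1) -> (row=0, col=1) -> (row=0, col=2) -> (row=0, col=3) -> (row=0, col=4) -> (row=0, col=5) -> (row=0, col=6)

Answer: Shortest path length: 10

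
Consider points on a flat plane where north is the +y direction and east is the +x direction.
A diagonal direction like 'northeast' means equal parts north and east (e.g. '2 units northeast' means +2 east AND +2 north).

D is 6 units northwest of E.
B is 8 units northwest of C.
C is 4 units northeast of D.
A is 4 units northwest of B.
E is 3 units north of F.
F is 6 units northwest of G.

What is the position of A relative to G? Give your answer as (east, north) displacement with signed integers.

Answer: A is at (east=-20, north=31) relative to G.

Derivation:
Place G at the origin (east=0, north=0).
  F is 6 units northwest of G: delta (east=-6, north=+6); F at (east=-6, north=6).
  E is 3 units north of F: delta (east=+0, north=+3); E at (east=-6, north=9).
  D is 6 units northwest of E: delta (east=-6, north=+6); D at (east=-12, north=15).
  C is 4 units northeast of D: delta (east=+4, north=+4); C at (east=-8, north=19).
  B is 8 units northwest of C: delta (east=-8, north=+8); B at (east=-16, north=27).
  A is 4 units northwest of B: delta (east=-4, north=+4); A at (east=-20, north=31).
Therefore A relative to G: (east=-20, north=31).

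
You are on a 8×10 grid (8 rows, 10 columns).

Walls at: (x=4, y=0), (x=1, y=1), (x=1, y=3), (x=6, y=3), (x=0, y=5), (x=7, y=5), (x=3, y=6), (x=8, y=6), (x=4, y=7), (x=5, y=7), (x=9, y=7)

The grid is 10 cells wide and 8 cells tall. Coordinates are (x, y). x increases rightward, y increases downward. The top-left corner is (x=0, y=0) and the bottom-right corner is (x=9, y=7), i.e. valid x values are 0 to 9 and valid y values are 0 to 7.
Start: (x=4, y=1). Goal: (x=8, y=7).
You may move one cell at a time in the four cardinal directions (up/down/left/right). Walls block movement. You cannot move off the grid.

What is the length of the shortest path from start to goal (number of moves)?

BFS from (x=4, y=1) until reaching (x=8, y=7):
  Distance 0: (x=4, y=1)
  Distance 1: (x=3, y=1), (x=5, y=1), (x=4, y=2)
  Distance 2: (x=3, y=0), (x=5, y=0), (x=2, y=1), (x=6, y=1), (x=3, y=2), (x=5, y=2), (x=4, y=3)
  Distance 3: (x=2, y=0), (x=6, y=0), (x=7, y=1), (x=2, y=2), (x=6, y=2), (x=3, y=3), (x=5, y=3), (x=4, y=4)
  Distance 4: (x=1, y=0), (x=7, y=0), (x=8, y=1), (x=1, y=2), (x=7, y=2), (x=2, y=3), (x=3, y=4), (x=5, y=4), (x=4, y=5)
  Distance 5: (x=0, y=0), (x=8, y=0), (x=9, y=1), (x=0, y=2), (x=8, y=2), (x=7, y=3), (x=2, y=4), (x=6, y=4), (x=3, y=5), (x=5, y=5), (x=4, y=6)
  Distance 6: (x=9, y=0), (x=0, y=1), (x=9, y=2), (x=0, y=3), (x=8, y=3), (x=1, y=4), (x=7, y=4), (x=2, y=5), (x=6, y=5), (x=5, y=6)
  Distance 7: (x=9, y=3), (x=0, y=4), (x=8, y=4), (x=1, y=5), (x=2, y=6), (x=6, y=6)
  Distance 8: (x=9, y=4), (x=8, y=5), (x=1, y=6), (x=7, y=6), (x=2, y=7), (x=6, y=7)
  Distance 9: (x=9, y=5), (x=0, y=6), (x=1, y=7), (x=3, y=7), (x=7, y=7)
  Distance 10: (x=9, y=6), (x=0, y=7), (x=8, y=7)  <- goal reached here
One shortest path (10 moves): (x=4, y=1) -> (x=5, y=1) -> (x=5, y=2) -> (x=5, y=3) -> (x=5, y=4) -> (x=6, y=4) -> (x=6, y=5) -> (x=6, y=6) -> (x=7, y=6) -> (x=7, y=7) -> (x=8, y=7)

Answer: Shortest path length: 10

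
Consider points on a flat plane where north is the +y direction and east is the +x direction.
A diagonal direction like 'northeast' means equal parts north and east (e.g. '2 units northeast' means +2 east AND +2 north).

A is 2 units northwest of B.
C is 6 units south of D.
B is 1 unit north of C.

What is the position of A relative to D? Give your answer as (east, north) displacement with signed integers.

Answer: A is at (east=-2, north=-3) relative to D.

Derivation:
Place D at the origin (east=0, north=0).
  C is 6 units south of D: delta (east=+0, north=-6); C at (east=0, north=-6).
  B is 1 unit north of C: delta (east=+0, north=+1); B at (east=0, north=-5).
  A is 2 units northwest of B: delta (east=-2, north=+2); A at (east=-2, north=-3).
Therefore A relative to D: (east=-2, north=-3).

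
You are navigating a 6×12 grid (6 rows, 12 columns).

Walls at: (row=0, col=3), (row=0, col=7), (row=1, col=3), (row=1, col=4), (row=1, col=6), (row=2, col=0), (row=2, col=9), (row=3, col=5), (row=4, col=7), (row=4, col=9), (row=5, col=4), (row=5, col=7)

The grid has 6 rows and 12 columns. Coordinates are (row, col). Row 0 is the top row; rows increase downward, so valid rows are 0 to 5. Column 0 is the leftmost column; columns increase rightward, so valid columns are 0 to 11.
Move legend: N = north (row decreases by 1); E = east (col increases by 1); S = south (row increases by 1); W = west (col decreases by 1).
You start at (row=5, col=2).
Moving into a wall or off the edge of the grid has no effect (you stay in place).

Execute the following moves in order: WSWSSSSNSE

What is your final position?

Answer: Final position: (row=5, col=1)

Derivation:
Start: (row=5, col=2)
  W (west): (row=5, col=2) -> (row=5, col=1)
  S (south): blocked, stay at (row=5, col=1)
  W (west): (row=5, col=1) -> (row=5, col=0)
  [×4]S (south): blocked, stay at (row=5, col=0)
  N (north): (row=5, col=0) -> (row=4, col=0)
  S (south): (row=4, col=0) -> (row=5, col=0)
  E (east): (row=5, col=0) -> (row=5, col=1)
Final: (row=5, col=1)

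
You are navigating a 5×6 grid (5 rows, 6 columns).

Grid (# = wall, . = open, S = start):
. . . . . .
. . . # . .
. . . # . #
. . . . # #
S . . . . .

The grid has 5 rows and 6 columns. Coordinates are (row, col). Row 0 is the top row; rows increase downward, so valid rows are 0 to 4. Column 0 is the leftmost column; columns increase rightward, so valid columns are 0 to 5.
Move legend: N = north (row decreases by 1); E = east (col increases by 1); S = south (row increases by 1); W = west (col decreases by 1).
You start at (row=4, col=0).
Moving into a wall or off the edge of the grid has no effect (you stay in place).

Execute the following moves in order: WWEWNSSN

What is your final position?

Start: (row=4, col=0)
  W (west): blocked, stay at (row=4, col=0)
  W (west): blocked, stay at (row=4, col=0)
  E (east): (row=4, col=0) -> (row=4, col=1)
  W (west): (row=4, col=1) -> (row=4, col=0)
  N (north): (row=4, col=0) -> (row=3, col=0)
  S (south): (row=3, col=0) -> (row=4, col=0)
  S (south): blocked, stay at (row=4, col=0)
  N (north): (row=4, col=0) -> (row=3, col=0)
Final: (row=3, col=0)

Answer: Final position: (row=3, col=0)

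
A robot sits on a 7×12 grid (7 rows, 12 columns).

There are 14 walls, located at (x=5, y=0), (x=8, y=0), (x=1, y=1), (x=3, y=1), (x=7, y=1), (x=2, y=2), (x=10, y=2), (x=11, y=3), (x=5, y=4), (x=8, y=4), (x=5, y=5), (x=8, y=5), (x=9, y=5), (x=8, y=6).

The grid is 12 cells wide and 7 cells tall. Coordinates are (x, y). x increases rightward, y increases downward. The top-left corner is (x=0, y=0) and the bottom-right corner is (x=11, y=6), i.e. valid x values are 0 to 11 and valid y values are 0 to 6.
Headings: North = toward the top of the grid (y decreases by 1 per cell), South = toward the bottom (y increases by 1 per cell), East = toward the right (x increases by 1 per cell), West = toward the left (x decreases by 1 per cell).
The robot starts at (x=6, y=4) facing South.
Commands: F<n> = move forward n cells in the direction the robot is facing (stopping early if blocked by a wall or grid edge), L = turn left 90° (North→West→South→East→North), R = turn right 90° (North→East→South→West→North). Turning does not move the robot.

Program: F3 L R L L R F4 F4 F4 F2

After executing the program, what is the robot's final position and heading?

Start: (x=6, y=4), facing South
  F3: move forward 2/3 (blocked), now at (x=6, y=6)
  L: turn left, now facing East
  R: turn right, now facing South
  L: turn left, now facing East
  L: turn left, now facing North
  R: turn right, now facing East
  F4: move forward 1/4 (blocked), now at (x=7, y=6)
  F4: move forward 0/4 (blocked), now at (x=7, y=6)
  F4: move forward 0/4 (blocked), now at (x=7, y=6)
  F2: move forward 0/2 (blocked), now at (x=7, y=6)
Final: (x=7, y=6), facing East

Answer: Final position: (x=7, y=6), facing East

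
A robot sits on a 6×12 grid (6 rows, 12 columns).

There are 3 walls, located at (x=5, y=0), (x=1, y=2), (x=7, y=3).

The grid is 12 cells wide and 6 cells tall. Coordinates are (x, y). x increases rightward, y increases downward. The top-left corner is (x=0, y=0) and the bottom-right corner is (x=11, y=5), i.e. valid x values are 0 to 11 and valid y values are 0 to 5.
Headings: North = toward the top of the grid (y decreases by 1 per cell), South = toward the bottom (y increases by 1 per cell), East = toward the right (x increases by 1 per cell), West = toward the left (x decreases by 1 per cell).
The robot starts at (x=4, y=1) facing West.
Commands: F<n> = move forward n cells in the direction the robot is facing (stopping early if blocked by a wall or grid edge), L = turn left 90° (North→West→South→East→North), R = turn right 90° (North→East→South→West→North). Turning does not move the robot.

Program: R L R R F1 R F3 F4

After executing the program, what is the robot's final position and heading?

Start: (x=4, y=1), facing West
  R: turn right, now facing North
  L: turn left, now facing West
  R: turn right, now facing North
  R: turn right, now facing East
  F1: move forward 1, now at (x=5, y=1)
  R: turn right, now facing South
  F3: move forward 3, now at (x=5, y=4)
  F4: move forward 1/4 (blocked), now at (x=5, y=5)
Final: (x=5, y=5), facing South

Answer: Final position: (x=5, y=5), facing South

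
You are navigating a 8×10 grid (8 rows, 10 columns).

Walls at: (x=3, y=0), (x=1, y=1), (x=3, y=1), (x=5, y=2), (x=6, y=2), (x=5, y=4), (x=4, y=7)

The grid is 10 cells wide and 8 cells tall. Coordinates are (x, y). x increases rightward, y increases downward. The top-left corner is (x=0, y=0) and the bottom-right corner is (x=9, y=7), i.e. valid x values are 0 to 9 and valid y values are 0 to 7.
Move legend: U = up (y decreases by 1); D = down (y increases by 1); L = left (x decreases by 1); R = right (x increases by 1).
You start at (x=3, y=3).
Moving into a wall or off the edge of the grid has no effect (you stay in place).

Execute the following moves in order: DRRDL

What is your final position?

Answer: Final position: (x=3, y=5)

Derivation:
Start: (x=3, y=3)
  D (down): (x=3, y=3) -> (x=3, y=4)
  R (right): (x=3, y=4) -> (x=4, y=4)
  R (right): blocked, stay at (x=4, y=4)
  D (down): (x=4, y=4) -> (x=4, y=5)
  L (left): (x=4, y=5) -> (x=3, y=5)
Final: (x=3, y=5)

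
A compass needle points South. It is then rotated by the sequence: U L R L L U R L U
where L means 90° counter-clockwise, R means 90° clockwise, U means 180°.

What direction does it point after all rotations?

Answer: Final heading: South

Derivation:
Start: South
  U (U-turn (180°)) -> North
  L (left (90° counter-clockwise)) -> West
  R (right (90° clockwise)) -> North
  L (left (90° counter-clockwise)) -> West
  L (left (90° counter-clockwise)) -> South
  U (U-turn (180°)) -> North
  R (right (90° clockwise)) -> East
  L (left (90° counter-clockwise)) -> North
  U (U-turn (180°)) -> South
Final: South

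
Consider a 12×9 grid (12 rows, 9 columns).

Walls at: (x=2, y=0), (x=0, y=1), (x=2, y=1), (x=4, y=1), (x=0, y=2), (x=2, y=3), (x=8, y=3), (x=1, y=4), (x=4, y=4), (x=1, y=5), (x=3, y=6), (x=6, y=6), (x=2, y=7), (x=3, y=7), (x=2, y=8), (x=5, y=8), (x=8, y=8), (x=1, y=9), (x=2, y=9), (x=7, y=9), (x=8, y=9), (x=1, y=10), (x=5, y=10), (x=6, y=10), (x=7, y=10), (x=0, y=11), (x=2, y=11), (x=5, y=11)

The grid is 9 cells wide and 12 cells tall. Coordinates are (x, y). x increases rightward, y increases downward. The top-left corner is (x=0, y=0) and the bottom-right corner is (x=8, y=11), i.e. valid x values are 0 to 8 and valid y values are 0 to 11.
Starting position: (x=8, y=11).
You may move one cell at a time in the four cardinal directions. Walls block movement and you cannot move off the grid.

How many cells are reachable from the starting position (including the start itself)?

Answer: Reachable cells: 4

Derivation:
BFS flood-fill from (x=8, y=11):
  Distance 0: (x=8, y=11)
  Distance 1: (x=8, y=10), (x=7, y=11)
  Distance 2: (x=6, y=11)
Total reachable: 4 (grid has 80 open cells total)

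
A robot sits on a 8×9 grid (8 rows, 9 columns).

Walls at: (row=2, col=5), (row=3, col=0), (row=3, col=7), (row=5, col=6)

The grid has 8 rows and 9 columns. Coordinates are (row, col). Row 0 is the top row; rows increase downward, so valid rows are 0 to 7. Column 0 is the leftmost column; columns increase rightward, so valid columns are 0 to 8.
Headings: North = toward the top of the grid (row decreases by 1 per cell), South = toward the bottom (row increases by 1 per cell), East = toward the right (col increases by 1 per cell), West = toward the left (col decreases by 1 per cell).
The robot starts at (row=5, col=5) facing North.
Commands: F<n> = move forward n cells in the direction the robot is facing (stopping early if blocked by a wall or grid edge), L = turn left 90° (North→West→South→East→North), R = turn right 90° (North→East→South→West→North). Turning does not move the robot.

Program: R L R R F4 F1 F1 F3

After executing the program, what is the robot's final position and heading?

Answer: Final position: (row=7, col=5), facing South

Derivation:
Start: (row=5, col=5), facing North
  R: turn right, now facing East
  L: turn left, now facing North
  R: turn right, now facing East
  R: turn right, now facing South
  F4: move forward 2/4 (blocked), now at (row=7, col=5)
  F1: move forward 0/1 (blocked), now at (row=7, col=5)
  F1: move forward 0/1 (blocked), now at (row=7, col=5)
  F3: move forward 0/3 (blocked), now at (row=7, col=5)
Final: (row=7, col=5), facing South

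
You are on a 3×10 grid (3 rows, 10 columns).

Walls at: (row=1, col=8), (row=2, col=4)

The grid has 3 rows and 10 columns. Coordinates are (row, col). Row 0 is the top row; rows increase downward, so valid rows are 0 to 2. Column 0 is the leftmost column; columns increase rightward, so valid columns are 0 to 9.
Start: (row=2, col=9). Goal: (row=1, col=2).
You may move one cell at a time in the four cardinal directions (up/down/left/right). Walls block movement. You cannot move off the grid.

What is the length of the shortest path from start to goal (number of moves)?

Answer: Shortest path length: 8

Derivation:
BFS from (row=2, col=9) until reaching (row=1, col=2):
  Distance 0: (row=2, col=9)
  Distance 1: (row=1, col=9), (row=2, col=8)
  Distance 2: (row=0, col=9), (row=2, col=7)
  Distance 3: (row=0, col=8), (row=1, col=7), (row=2, col=6)
  Distance 4: (row=0, col=7), (row=1, col=6), (row=2, col=5)
  Distance 5: (row=0, col=6), (row=1, col=5)
  Distance 6: (row=0, col=5), (row=1, col=4)
  Distance 7: (row=0, col=4), (row=1, col=3)
  Distance 8: (row=0, col=3), (row=1, col=2), (row=2, col=3)  <- goal reached here
One shortest path (8 moves): (row=2, col=9) -> (row=2, col=8) -> (row=2, col=7) -> (row=2, col=6) -> (row=2, col=5) -> (row=1, col=5) -> (row=1, col=4) -> (row=1, col=3) -> (row=1, col=2)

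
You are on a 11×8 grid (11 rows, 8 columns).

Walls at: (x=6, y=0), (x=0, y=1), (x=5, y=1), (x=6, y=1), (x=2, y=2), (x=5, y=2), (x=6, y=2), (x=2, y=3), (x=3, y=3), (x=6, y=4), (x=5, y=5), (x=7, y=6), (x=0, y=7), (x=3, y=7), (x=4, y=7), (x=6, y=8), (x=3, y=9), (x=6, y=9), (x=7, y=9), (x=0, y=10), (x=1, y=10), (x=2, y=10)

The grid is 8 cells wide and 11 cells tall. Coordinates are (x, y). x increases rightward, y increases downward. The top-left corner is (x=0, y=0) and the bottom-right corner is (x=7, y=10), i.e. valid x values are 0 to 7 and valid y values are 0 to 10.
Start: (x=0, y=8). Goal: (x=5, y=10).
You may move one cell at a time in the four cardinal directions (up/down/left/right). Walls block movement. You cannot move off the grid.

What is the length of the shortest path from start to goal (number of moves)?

Answer: Shortest path length: 7

Derivation:
BFS from (x=0, y=8) until reaching (x=5, y=10):
  Distance 0: (x=0, y=8)
  Distance 1: (x=1, y=8), (x=0, y=9)
  Distance 2: (x=1, y=7), (x=2, y=8), (x=1, y=9)
  Distance 3: (x=1, y=6), (x=2, y=7), (x=3, y=8), (x=2, y=9)
  Distance 4: (x=1, y=5), (x=0, y=6), (x=2, y=6), (x=4, y=8)
  Distance 5: (x=1, y=4), (x=0, y=5), (x=2, y=5), (x=3, y=6), (x=5, y=8), (x=4, y=9)
  Distance 6: (x=1, y=3), (x=0, y=4), (x=2, y=4), (x=3, y=5), (x=4, y=6), (x=5, y=7), (x=5, y=9), (x=4, y=10)
  Distance 7: (x=1, y=2), (x=0, y=3), (x=3, y=4), (x=4, y=5), (x=5, y=6), (x=6, y=7), (x=3, y=10), (x=5, y=10)  <- goal reached here
One shortest path (7 moves): (x=0, y=8) -> (x=1, y=8) -> (x=2, y=8) -> (x=3, y=8) -> (x=4, y=8) -> (x=5, y=8) -> (x=5, y=9) -> (x=5, y=10)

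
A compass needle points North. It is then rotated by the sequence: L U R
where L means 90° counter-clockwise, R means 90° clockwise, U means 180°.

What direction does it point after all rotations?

Start: North
  L (left (90° counter-clockwise)) -> West
  U (U-turn (180°)) -> East
  R (right (90° clockwise)) -> South
Final: South

Answer: Final heading: South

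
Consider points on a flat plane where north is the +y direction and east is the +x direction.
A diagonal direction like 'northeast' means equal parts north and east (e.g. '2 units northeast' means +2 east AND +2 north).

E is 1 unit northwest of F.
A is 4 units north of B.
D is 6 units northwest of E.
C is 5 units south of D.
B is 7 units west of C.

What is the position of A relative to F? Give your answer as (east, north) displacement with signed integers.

Place F at the origin (east=0, north=0).
  E is 1 unit northwest of F: delta (east=-1, north=+1); E at (east=-1, north=1).
  D is 6 units northwest of E: delta (east=-6, north=+6); D at (east=-7, north=7).
  C is 5 units south of D: delta (east=+0, north=-5); C at (east=-7, north=2).
  B is 7 units west of C: delta (east=-7, north=+0); B at (east=-14, north=2).
  A is 4 units north of B: delta (east=+0, north=+4); A at (east=-14, north=6).
Therefore A relative to F: (east=-14, north=6).

Answer: A is at (east=-14, north=6) relative to F.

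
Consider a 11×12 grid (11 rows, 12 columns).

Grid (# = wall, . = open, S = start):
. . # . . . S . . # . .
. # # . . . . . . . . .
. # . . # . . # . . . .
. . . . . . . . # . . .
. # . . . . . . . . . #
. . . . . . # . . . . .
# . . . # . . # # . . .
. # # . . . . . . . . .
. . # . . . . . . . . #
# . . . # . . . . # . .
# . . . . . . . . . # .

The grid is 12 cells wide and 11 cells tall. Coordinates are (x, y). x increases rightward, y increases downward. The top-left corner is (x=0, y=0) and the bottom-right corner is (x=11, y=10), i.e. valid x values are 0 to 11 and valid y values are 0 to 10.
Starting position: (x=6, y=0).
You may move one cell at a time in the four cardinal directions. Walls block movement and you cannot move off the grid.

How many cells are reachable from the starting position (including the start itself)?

BFS flood-fill from (x=6, y=0):
  Distance 0: (x=6, y=0)
  Distance 1: (x=5, y=0), (x=7, y=0), (x=6, y=1)
  Distance 2: (x=4, y=0), (x=8, y=0), (x=5, y=1), (x=7, y=1), (x=6, y=2)
  Distance 3: (x=3, y=0), (x=4, y=1), (x=8, y=1), (x=5, y=2), (x=6, y=3)
  Distance 4: (x=3, y=1), (x=9, y=1), (x=8, y=2), (x=5, y=3), (x=7, y=3), (x=6, y=4)
  Distance 5: (x=10, y=1), (x=3, y=2), (x=9, y=2), (x=4, y=3), (x=5, y=4), (x=7, y=4)
  Distance 6: (x=10, y=0), (x=11, y=1), (x=2, y=2), (x=10, y=2), (x=3, y=3), (x=9, y=3), (x=4, y=4), (x=8, y=4), (x=5, y=5), (x=7, y=5)
  Distance 7: (x=11, y=0), (x=11, y=2), (x=2, y=3), (x=10, y=3), (x=3, y=4), (x=9, y=4), (x=4, y=5), (x=8, y=5), (x=5, y=6)
  Distance 8: (x=1, y=3), (x=11, y=3), (x=2, y=4), (x=10, y=4), (x=3, y=5), (x=9, y=5), (x=6, y=6), (x=5, y=7)
  Distance 9: (x=0, y=3), (x=2, y=5), (x=10, y=5), (x=3, y=6), (x=9, y=6), (x=4, y=7), (x=6, y=7), (x=5, y=8)
  Distance 10: (x=0, y=2), (x=0, y=4), (x=1, y=5), (x=11, y=5), (x=2, y=6), (x=10, y=6), (x=3, y=7), (x=7, y=7), (x=9, y=7), (x=4, y=8), (x=6, y=8), (x=5, y=9)
  Distance 11: (x=0, y=1), (x=0, y=5), (x=1, y=6), (x=11, y=6), (x=8, y=7), (x=10, y=7), (x=3, y=8), (x=7, y=8), (x=9, y=8), (x=6, y=9), (x=5, y=10)
  Distance 12: (x=0, y=0), (x=11, y=7), (x=8, y=8), (x=10, y=8), (x=3, y=9), (x=7, y=9), (x=4, y=10), (x=6, y=10)
  Distance 13: (x=1, y=0), (x=2, y=9), (x=8, y=9), (x=10, y=9), (x=3, y=10), (x=7, y=10)
  Distance 14: (x=1, y=9), (x=11, y=9), (x=2, y=10), (x=8, y=10)
  Distance 15: (x=1, y=8), (x=1, y=10), (x=9, y=10), (x=11, y=10)
  Distance 16: (x=0, y=8)
  Distance 17: (x=0, y=7)
Total reachable: 108 (grid has 108 open cells total)

Answer: Reachable cells: 108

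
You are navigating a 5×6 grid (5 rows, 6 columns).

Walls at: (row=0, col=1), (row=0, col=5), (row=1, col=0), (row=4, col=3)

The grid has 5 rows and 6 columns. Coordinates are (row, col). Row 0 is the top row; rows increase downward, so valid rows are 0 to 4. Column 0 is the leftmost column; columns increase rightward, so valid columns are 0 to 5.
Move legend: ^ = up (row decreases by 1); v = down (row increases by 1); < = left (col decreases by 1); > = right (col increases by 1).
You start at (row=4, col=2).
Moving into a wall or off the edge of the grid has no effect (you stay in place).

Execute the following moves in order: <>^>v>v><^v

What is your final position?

Answer: Final position: (row=4, col=4)

Derivation:
Start: (row=4, col=2)
  < (left): (row=4, col=2) -> (row=4, col=1)
  > (right): (row=4, col=1) -> (row=4, col=2)
  ^ (up): (row=4, col=2) -> (row=3, col=2)
  > (right): (row=3, col=2) -> (row=3, col=3)
  v (down): blocked, stay at (row=3, col=3)
  > (right): (row=3, col=3) -> (row=3, col=4)
  v (down): (row=3, col=4) -> (row=4, col=4)
  > (right): (row=4, col=4) -> (row=4, col=5)
  < (left): (row=4, col=5) -> (row=4, col=4)
  ^ (up): (row=4, col=4) -> (row=3, col=4)
  v (down): (row=3, col=4) -> (row=4, col=4)
Final: (row=4, col=4)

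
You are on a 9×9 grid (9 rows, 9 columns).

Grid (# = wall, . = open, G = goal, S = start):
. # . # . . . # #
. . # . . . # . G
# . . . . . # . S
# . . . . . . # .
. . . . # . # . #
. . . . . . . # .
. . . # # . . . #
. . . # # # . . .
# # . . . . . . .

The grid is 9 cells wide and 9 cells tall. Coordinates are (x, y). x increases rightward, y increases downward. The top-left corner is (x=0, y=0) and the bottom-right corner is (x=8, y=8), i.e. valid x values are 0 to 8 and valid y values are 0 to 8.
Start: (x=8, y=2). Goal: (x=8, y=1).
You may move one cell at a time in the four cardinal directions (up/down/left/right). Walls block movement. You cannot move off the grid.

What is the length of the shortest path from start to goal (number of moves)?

BFS from (x=8, y=2) until reaching (x=8, y=1):
  Distance 0: (x=8, y=2)
  Distance 1: (x=8, y=1), (x=7, y=2), (x=8, y=3)  <- goal reached here
One shortest path (1 moves): (x=8, y=2) -> (x=8, y=1)

Answer: Shortest path length: 1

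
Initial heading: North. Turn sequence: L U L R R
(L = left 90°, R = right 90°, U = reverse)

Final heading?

Answer: Final heading: South

Derivation:
Start: North
  L (left (90° counter-clockwise)) -> West
  U (U-turn (180°)) -> East
  L (left (90° counter-clockwise)) -> North
  R (right (90° clockwise)) -> East
  R (right (90° clockwise)) -> South
Final: South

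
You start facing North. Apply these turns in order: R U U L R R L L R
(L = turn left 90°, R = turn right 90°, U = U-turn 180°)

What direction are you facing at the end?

Answer: Final heading: East

Derivation:
Start: North
  R (right (90° clockwise)) -> East
  U (U-turn (180°)) -> West
  U (U-turn (180°)) -> East
  L (left (90° counter-clockwise)) -> North
  R (right (90° clockwise)) -> East
  R (right (90° clockwise)) -> South
  L (left (90° counter-clockwise)) -> East
  L (left (90° counter-clockwise)) -> North
  R (right (90° clockwise)) -> East
Final: East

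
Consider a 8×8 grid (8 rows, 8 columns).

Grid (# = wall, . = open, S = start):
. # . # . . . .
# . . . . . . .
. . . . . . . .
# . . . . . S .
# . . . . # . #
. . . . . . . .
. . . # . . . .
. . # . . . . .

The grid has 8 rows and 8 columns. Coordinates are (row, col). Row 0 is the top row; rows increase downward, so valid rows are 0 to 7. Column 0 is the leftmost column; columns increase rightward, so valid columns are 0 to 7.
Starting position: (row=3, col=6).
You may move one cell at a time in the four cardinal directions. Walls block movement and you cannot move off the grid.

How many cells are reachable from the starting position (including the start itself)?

BFS flood-fill from (row=3, col=6):
  Distance 0: (row=3, col=6)
  Distance 1: (row=2, col=6), (row=3, col=5), (row=3, col=7), (row=4, col=6)
  Distance 2: (row=1, col=6), (row=2, col=5), (row=2, col=7), (row=3, col=4), (row=5, col=6)
  Distance 3: (row=0, col=6), (row=1, col=5), (row=1, col=7), (row=2, col=4), (row=3, col=3), (row=4, col=4), (row=5, col=5), (row=5, col=7), (row=6, col=6)
  Distance 4: (row=0, col=5), (row=0, col=7), (row=1, col=4), (row=2, col=3), (row=3, col=2), (row=4, col=3), (row=5, col=4), (row=6, col=5), (row=6, col=7), (row=7, col=6)
  Distance 5: (row=0, col=4), (row=1, col=3), (row=2, col=2), (row=3, col=1), (row=4, col=2), (row=5, col=3), (row=6, col=4), (row=7, col=5), (row=7, col=7)
  Distance 6: (row=1, col=2), (row=2, col=1), (row=4, col=1), (row=5, col=2), (row=7, col=4)
  Distance 7: (row=0, col=2), (row=1, col=1), (row=2, col=0), (row=5, col=1), (row=6, col=2), (row=7, col=3)
  Distance 8: (row=5, col=0), (row=6, col=1)
  Distance 9: (row=6, col=0), (row=7, col=1)
  Distance 10: (row=7, col=0)
Total reachable: 54 (grid has 55 open cells total)

Answer: Reachable cells: 54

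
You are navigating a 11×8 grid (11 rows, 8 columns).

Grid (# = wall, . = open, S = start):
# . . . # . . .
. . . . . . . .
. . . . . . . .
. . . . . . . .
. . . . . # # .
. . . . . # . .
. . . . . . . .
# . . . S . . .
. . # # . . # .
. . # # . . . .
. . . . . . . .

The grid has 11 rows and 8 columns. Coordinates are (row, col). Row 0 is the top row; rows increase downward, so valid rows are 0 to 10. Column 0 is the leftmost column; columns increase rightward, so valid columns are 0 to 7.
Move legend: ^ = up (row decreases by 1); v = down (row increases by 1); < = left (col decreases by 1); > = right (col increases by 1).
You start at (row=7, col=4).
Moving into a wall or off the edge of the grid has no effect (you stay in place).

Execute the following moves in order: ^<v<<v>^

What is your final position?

Start: (row=7, col=4)
  ^ (up): (row=7, col=4) -> (row=6, col=4)
  < (left): (row=6, col=4) -> (row=6, col=3)
  v (down): (row=6, col=3) -> (row=7, col=3)
  < (left): (row=7, col=3) -> (row=7, col=2)
  < (left): (row=7, col=2) -> (row=7, col=1)
  v (down): (row=7, col=1) -> (row=8, col=1)
  > (right): blocked, stay at (row=8, col=1)
  ^ (up): (row=8, col=1) -> (row=7, col=1)
Final: (row=7, col=1)

Answer: Final position: (row=7, col=1)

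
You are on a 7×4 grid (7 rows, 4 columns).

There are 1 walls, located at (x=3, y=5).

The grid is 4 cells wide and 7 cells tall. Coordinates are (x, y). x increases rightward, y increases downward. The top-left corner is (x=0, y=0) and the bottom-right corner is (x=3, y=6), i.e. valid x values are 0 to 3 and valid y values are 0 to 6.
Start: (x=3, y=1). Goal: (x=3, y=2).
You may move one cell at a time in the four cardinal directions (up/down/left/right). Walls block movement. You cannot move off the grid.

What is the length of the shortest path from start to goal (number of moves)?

Answer: Shortest path length: 1

Derivation:
BFS from (x=3, y=1) until reaching (x=3, y=2):
  Distance 0: (x=3, y=1)
  Distance 1: (x=3, y=0), (x=2, y=1), (x=3, y=2)  <- goal reached here
One shortest path (1 moves): (x=3, y=1) -> (x=3, y=2)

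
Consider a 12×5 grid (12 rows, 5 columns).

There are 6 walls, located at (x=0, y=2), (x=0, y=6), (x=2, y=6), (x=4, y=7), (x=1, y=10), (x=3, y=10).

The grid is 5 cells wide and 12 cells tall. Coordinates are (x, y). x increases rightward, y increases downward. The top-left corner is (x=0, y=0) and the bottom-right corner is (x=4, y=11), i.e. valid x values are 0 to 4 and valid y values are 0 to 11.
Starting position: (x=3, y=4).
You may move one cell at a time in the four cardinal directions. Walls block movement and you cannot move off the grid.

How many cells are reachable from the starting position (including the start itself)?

BFS flood-fill from (x=3, y=4):
  Distance 0: (x=3, y=4)
  Distance 1: (x=3, y=3), (x=2, y=4), (x=4, y=4), (x=3, y=5)
  Distance 2: (x=3, y=2), (x=2, y=3), (x=4, y=3), (x=1, y=4), (x=2, y=5), (x=4, y=5), (x=3, y=6)
  Distance 3: (x=3, y=1), (x=2, y=2), (x=4, y=2), (x=1, y=3), (x=0, y=4), (x=1, y=5), (x=4, y=6), (x=3, y=7)
  Distance 4: (x=3, y=0), (x=2, y=1), (x=4, y=1), (x=1, y=2), (x=0, y=3), (x=0, y=5), (x=1, y=6), (x=2, y=7), (x=3, y=8)
  Distance 5: (x=2, y=0), (x=4, y=0), (x=1, y=1), (x=1, y=7), (x=2, y=8), (x=4, y=8), (x=3, y=9)
  Distance 6: (x=1, y=0), (x=0, y=1), (x=0, y=7), (x=1, y=8), (x=2, y=9), (x=4, y=9)
  Distance 7: (x=0, y=0), (x=0, y=8), (x=1, y=9), (x=2, y=10), (x=4, y=10)
  Distance 8: (x=0, y=9), (x=2, y=11), (x=4, y=11)
  Distance 9: (x=0, y=10), (x=1, y=11), (x=3, y=11)
  Distance 10: (x=0, y=11)
Total reachable: 54 (grid has 54 open cells total)

Answer: Reachable cells: 54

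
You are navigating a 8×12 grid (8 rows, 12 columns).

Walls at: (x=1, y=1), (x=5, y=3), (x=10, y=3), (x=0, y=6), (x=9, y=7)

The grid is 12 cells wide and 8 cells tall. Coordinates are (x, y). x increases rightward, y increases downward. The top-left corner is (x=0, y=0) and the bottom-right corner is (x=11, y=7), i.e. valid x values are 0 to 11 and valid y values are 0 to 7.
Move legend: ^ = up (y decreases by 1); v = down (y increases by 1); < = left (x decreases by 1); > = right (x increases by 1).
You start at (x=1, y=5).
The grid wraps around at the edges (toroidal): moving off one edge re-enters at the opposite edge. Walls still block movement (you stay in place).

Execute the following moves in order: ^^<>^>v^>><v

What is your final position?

Start: (x=1, y=5)
  ^ (up): (x=1, y=5) -> (x=1, y=4)
  ^ (up): (x=1, y=4) -> (x=1, y=3)
  < (left): (x=1, y=3) -> (x=0, y=3)
  > (right): (x=0, y=3) -> (x=1, y=3)
  ^ (up): (x=1, y=3) -> (x=1, y=2)
  > (right): (x=1, y=2) -> (x=2, y=2)
  v (down): (x=2, y=2) -> (x=2, y=3)
  ^ (up): (x=2, y=3) -> (x=2, y=2)
  > (right): (x=2, y=2) -> (x=3, y=2)
  > (right): (x=3, y=2) -> (x=4, y=2)
  < (left): (x=4, y=2) -> (x=3, y=2)
  v (down): (x=3, y=2) -> (x=3, y=3)
Final: (x=3, y=3)

Answer: Final position: (x=3, y=3)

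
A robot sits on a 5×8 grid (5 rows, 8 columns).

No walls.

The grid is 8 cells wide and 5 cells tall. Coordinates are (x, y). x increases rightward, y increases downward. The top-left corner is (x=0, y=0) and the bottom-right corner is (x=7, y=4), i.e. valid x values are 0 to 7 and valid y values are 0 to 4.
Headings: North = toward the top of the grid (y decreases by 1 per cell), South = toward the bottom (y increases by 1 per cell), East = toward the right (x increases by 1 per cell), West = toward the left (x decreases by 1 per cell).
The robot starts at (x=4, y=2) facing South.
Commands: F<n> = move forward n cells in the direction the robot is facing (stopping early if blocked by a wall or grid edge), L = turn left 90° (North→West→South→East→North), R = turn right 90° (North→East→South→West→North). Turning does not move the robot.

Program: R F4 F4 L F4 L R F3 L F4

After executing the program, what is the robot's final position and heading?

Start: (x=4, y=2), facing South
  R: turn right, now facing West
  F4: move forward 4, now at (x=0, y=2)
  F4: move forward 0/4 (blocked), now at (x=0, y=2)
  L: turn left, now facing South
  F4: move forward 2/4 (blocked), now at (x=0, y=4)
  L: turn left, now facing East
  R: turn right, now facing South
  F3: move forward 0/3 (blocked), now at (x=0, y=4)
  L: turn left, now facing East
  F4: move forward 4, now at (x=4, y=4)
Final: (x=4, y=4), facing East

Answer: Final position: (x=4, y=4), facing East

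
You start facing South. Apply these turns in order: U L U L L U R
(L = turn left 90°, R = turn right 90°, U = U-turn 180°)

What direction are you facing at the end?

Start: South
  U (U-turn (180°)) -> North
  L (left (90° counter-clockwise)) -> West
  U (U-turn (180°)) -> East
  L (left (90° counter-clockwise)) -> North
  L (left (90° counter-clockwise)) -> West
  U (U-turn (180°)) -> East
  R (right (90° clockwise)) -> South
Final: South

Answer: Final heading: South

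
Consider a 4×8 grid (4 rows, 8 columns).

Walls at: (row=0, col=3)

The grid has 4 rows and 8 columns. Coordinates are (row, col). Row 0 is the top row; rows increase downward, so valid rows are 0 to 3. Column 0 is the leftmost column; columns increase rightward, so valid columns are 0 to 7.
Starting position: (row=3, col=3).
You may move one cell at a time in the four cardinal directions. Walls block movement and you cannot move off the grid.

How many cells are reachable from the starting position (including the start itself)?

Answer: Reachable cells: 31

Derivation:
BFS flood-fill from (row=3, col=3):
  Distance 0: (row=3, col=3)
  Distance 1: (row=2, col=3), (row=3, col=2), (row=3, col=4)
  Distance 2: (row=1, col=3), (row=2, col=2), (row=2, col=4), (row=3, col=1), (row=3, col=5)
  Distance 3: (row=1, col=2), (row=1, col=4), (row=2, col=1), (row=2, col=5), (row=3, col=0), (row=3, col=6)
  Distance 4: (row=0, col=2), (row=0, col=4), (row=1, col=1), (row=1, col=5), (row=2, col=0), (row=2, col=6), (row=3, col=7)
  Distance 5: (row=0, col=1), (row=0, col=5), (row=1, col=0), (row=1, col=6), (row=2, col=7)
  Distance 6: (row=0, col=0), (row=0, col=6), (row=1, col=7)
  Distance 7: (row=0, col=7)
Total reachable: 31 (grid has 31 open cells total)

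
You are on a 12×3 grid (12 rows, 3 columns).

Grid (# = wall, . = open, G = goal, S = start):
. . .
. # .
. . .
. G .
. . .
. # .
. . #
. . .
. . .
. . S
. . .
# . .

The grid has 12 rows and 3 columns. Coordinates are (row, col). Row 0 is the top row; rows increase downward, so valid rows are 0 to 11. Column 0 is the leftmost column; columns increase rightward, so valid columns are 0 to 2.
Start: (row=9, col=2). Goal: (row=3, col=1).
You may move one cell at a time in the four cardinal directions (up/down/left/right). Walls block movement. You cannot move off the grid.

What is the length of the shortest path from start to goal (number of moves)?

BFS from (row=9, col=2) until reaching (row=3, col=1):
  Distance 0: (row=9, col=2)
  Distance 1: (row=8, col=2), (row=9, col=1), (row=10, col=2)
  Distance 2: (row=7, col=2), (row=8, col=1), (row=9, col=0), (row=10, col=1), (row=11, col=2)
  Distance 3: (row=7, col=1), (row=8, col=0), (row=10, col=0), (row=11, col=1)
  Distance 4: (row=6, col=1), (row=7, col=0)
  Distance 5: (row=6, col=0)
  Distance 6: (row=5, col=0)
  Distance 7: (row=4, col=0)
  Distance 8: (row=3, col=0), (row=4, col=1)
  Distance 9: (row=2, col=0), (row=3, col=1), (row=4, col=2)  <- goal reached here
One shortest path (9 moves): (row=9, col=2) -> (row=9, col=1) -> (row=9, col=0) -> (row=8, col=0) -> (row=7, col=0) -> (row=6, col=0) -> (row=5, col=0) -> (row=4, col=0) -> (row=4, col=1) -> (row=3, col=1)

Answer: Shortest path length: 9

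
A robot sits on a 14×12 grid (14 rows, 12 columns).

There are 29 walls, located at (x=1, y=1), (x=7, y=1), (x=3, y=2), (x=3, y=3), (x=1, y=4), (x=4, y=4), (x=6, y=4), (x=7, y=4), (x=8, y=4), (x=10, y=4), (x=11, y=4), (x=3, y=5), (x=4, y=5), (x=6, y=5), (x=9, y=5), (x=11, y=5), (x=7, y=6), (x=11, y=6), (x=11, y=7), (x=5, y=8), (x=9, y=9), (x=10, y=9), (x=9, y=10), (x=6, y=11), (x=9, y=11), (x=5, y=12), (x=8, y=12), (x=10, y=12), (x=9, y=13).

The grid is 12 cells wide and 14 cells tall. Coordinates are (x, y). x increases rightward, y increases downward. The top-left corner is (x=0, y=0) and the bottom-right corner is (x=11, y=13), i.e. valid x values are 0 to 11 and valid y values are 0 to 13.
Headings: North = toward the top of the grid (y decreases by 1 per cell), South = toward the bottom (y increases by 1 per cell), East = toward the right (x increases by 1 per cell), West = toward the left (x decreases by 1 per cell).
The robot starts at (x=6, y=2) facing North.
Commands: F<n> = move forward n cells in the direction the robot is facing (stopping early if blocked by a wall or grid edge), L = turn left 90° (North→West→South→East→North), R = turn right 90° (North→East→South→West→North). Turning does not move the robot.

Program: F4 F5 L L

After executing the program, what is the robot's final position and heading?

Start: (x=6, y=2), facing North
  F4: move forward 2/4 (blocked), now at (x=6, y=0)
  F5: move forward 0/5 (blocked), now at (x=6, y=0)
  L: turn left, now facing West
  L: turn left, now facing South
Final: (x=6, y=0), facing South

Answer: Final position: (x=6, y=0), facing South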